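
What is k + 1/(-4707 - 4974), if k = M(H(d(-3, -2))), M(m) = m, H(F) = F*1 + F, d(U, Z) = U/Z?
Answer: 29042/9681 ≈ 2.9999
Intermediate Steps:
H(F) = 2*F (H(F) = F + F = 2*F)
k = 3 (k = 2*(-3/(-2)) = 2*(-3*(-1/2)) = 2*(3/2) = 3)
k + 1/(-4707 - 4974) = 3 + 1/(-4707 - 4974) = 3 + 1/(-9681) = 3 - 1/9681 = 29042/9681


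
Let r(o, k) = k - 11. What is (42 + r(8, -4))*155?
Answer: 4185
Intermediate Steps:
r(o, k) = -11 + k
(42 + r(8, -4))*155 = (42 + (-11 - 4))*155 = (42 - 15)*155 = 27*155 = 4185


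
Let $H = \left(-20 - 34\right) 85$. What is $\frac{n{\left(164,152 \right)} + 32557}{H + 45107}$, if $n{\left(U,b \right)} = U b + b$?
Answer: $\frac{57637}{40517} \approx 1.4225$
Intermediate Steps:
$n{\left(U,b \right)} = b + U b$
$H = -4590$ ($H = \left(-54\right) 85 = -4590$)
$\frac{n{\left(164,152 \right)} + 32557}{H + 45107} = \frac{152 \left(1 + 164\right) + 32557}{-4590 + 45107} = \frac{152 \cdot 165 + 32557}{40517} = \left(25080 + 32557\right) \frac{1}{40517} = 57637 \cdot \frac{1}{40517} = \frac{57637}{40517}$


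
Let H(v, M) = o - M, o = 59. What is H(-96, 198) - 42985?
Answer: -43124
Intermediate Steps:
H(v, M) = 59 - M
H(-96, 198) - 42985 = (59 - 1*198) - 42985 = (59 - 198) - 42985 = -139 - 42985 = -43124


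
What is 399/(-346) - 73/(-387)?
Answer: -129155/133902 ≈ -0.96455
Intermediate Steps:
399/(-346) - 73/(-387) = 399*(-1/346) - 73*(-1/387) = -399/346 + 73/387 = -129155/133902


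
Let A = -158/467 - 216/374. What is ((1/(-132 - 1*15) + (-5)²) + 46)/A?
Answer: -455682722/5878677 ≈ -77.515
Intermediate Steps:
A = -79982/87329 (A = -158*1/467 - 216*1/374 = -158/467 - 108/187 = -79982/87329 ≈ -0.91587)
((1/(-132 - 1*15) + (-5)²) + 46)/A = ((1/(-132 - 1*15) + (-5)²) + 46)/(-79982/87329) = ((1/(-132 - 15) + 25) + 46)*(-87329/79982) = ((1/(-147) + 25) + 46)*(-87329/79982) = ((-1/147 + 25) + 46)*(-87329/79982) = (3674/147 + 46)*(-87329/79982) = (10436/147)*(-87329/79982) = -455682722/5878677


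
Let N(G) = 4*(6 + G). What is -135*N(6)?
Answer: -6480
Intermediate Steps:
N(G) = 24 + 4*G
-135*N(6) = -135*(24 + 4*6) = -135*(24 + 24) = -135*48 = -6480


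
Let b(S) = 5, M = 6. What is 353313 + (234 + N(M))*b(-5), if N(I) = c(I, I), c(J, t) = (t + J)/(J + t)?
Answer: 354488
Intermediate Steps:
c(J, t) = 1 (c(J, t) = (J + t)/(J + t) = 1)
N(I) = 1
353313 + (234 + N(M))*b(-5) = 353313 + (234 + 1)*5 = 353313 + 235*5 = 353313 + 1175 = 354488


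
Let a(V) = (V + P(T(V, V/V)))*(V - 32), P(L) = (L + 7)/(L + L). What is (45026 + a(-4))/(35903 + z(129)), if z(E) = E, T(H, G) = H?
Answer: 90367/72064 ≈ 1.2540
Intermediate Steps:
P(L) = (7 + L)/(2*L) (P(L) = (7 + L)/((2*L)) = (7 + L)*(1/(2*L)) = (7 + L)/(2*L))
a(V) = (-32 + V)*(V + (7 + V)/(2*V)) (a(V) = (V + (7 + V)/(2*V))*(V - 32) = (V + (7 + V)/(2*V))*(-32 + V) = (-32 + V)*(V + (7 + V)/(2*V)))
(45026 + a(-4))/(35903 + z(129)) = (45026 + (-25/2 + (-4)**2 - 112/(-4) - 63/2*(-4)))/(35903 + 129) = (45026 + (-25/2 + 16 - 112*(-1/4) + 126))/36032 = (45026 + (-25/2 + 16 + 28 + 126))*(1/36032) = (45026 + 315/2)*(1/36032) = (90367/2)*(1/36032) = 90367/72064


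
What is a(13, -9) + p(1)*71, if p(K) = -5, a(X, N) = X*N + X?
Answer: -459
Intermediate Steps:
a(X, N) = X + N*X (a(X, N) = N*X + X = X + N*X)
a(13, -9) + p(1)*71 = 13*(1 - 9) - 5*71 = 13*(-8) - 355 = -104 - 355 = -459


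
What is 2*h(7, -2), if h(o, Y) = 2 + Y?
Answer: 0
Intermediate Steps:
2*h(7, -2) = 2*(2 - 2) = 2*0 = 0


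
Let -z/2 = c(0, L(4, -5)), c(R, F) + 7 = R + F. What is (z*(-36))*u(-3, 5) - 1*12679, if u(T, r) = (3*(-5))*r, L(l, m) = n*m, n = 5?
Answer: 160121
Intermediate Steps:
L(l, m) = 5*m
u(T, r) = -15*r
c(R, F) = -7 + F + R (c(R, F) = -7 + (R + F) = -7 + (F + R) = -7 + F + R)
z = 64 (z = -2*(-7 + 5*(-5) + 0) = -2*(-7 - 25 + 0) = -2*(-32) = 64)
(z*(-36))*u(-3, 5) - 1*12679 = (64*(-36))*(-15*5) - 1*12679 = -2304*(-75) - 12679 = 172800 - 12679 = 160121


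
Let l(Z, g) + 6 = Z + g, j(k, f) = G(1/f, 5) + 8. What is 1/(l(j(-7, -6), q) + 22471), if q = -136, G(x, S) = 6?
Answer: 1/22343 ≈ 4.4757e-5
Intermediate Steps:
j(k, f) = 14 (j(k, f) = 6 + 8 = 14)
l(Z, g) = -6 + Z + g (l(Z, g) = -6 + (Z + g) = -6 + Z + g)
1/(l(j(-7, -6), q) + 22471) = 1/((-6 + 14 - 136) + 22471) = 1/(-128 + 22471) = 1/22343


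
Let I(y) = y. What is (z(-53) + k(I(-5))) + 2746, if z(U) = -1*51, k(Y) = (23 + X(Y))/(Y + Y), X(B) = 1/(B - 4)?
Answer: 121172/45 ≈ 2692.7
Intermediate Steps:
X(B) = 1/(-4 + B)
k(Y) = (23 + 1/(-4 + Y))/(2*Y) (k(Y) = (23 + 1/(-4 + Y))/(Y + Y) = (23 + 1/(-4 + Y))/((2*Y)) = (23 + 1/(-4 + Y))*(1/(2*Y)) = (23 + 1/(-4 + Y))/(2*Y))
z(U) = -51
(z(-53) + k(I(-5))) + 2746 = (-51 + (1/2)*(-91 + 23*(-5))/(-5*(-4 - 5))) + 2746 = (-51 + (1/2)*(-1/5)*(-91 - 115)/(-9)) + 2746 = (-51 + (1/2)*(-1/5)*(-1/9)*(-206)) + 2746 = (-51 - 103/45) + 2746 = -2398/45 + 2746 = 121172/45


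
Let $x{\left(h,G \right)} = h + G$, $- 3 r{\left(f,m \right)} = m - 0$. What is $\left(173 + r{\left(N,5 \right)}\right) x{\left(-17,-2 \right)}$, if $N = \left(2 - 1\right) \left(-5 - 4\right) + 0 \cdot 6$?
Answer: $- \frac{9766}{3} \approx -3255.3$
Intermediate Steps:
$N = -9$ ($N = 1 \left(-5 - 4\right) + 0 = 1 \left(-9\right) + 0 = -9 + 0 = -9$)
$r{\left(f,m \right)} = - \frac{m}{3}$ ($r{\left(f,m \right)} = - \frac{m - 0}{3} = - \frac{m + 0}{3} = - \frac{m}{3}$)
$x{\left(h,G \right)} = G + h$
$\left(173 + r{\left(N,5 \right)}\right) x{\left(-17,-2 \right)} = \left(173 - \frac{5}{3}\right) \left(-2 - 17\right) = \left(173 - \frac{5}{3}\right) \left(-19\right) = \frac{514}{3} \left(-19\right) = - \frac{9766}{3}$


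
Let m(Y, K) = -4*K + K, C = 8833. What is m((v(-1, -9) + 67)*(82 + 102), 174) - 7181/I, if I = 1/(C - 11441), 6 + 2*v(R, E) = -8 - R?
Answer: 18727526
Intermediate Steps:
v(R, E) = -7 - R/2 (v(R, E) = -3 + (-8 - R)/2 = -3 + (-4 - R/2) = -7 - R/2)
m(Y, K) = -3*K
I = -1/2608 (I = 1/(8833 - 11441) = 1/(-2608) = -1/2608 ≈ -0.00038344)
m((v(-1, -9) + 67)*(82 + 102), 174) - 7181/I = -3*174 - 7181/(-1/2608) = -522 - 7181*(-2608) = -522 + 18728048 = 18727526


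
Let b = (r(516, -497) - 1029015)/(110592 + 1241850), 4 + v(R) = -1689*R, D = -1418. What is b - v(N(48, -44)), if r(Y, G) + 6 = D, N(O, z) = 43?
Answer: 98228184463/1352442 ≈ 72630.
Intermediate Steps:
v(R) = -4 - 1689*R
r(Y, G) = -1424 (r(Y, G) = -6 - 1418 = -1424)
b = -1030439/1352442 (b = (-1424 - 1029015)/(110592 + 1241850) = -1030439/1352442 ≈ -0.76191)
b - v(N(48, -44)) = -1030439/1352442 - (-4 - 1689*43) = -1030439/1352442 - (-4 - 72627) = -1030439/1352442 - 1*(-72631) = -1030439/1352442 + 72631 = 98228184463/1352442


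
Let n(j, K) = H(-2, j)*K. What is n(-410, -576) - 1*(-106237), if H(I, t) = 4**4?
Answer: -41219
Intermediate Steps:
H(I, t) = 256
n(j, K) = 256*K
n(-410, -576) - 1*(-106237) = 256*(-576) - 1*(-106237) = -147456 + 106237 = -41219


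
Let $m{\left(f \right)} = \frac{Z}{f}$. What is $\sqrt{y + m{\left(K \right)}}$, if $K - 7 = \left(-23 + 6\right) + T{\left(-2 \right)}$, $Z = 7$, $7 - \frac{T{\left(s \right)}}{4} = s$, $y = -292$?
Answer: $\frac{i \sqrt{197210}}{26} \approx 17.08 i$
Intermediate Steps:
$T{\left(s \right)} = 28 - 4 s$
$K = 26$ ($K = 7 + \left(\left(-23 + 6\right) + \left(28 - -8\right)\right) = 7 + \left(-17 + \left(28 + 8\right)\right) = 7 + \left(-17 + 36\right) = 7 + 19 = 26$)
$m{\left(f \right)} = \frac{7}{f}$
$\sqrt{y + m{\left(K \right)}} = \sqrt{-292 + \frac{7}{26}} = \sqrt{- \frac{7585}{26}} = \frac{i \sqrt{197210}}{26}$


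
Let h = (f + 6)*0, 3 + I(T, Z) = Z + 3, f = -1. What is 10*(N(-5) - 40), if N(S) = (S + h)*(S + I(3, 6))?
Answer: -450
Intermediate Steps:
I(T, Z) = Z (I(T, Z) = -3 + (Z + 3) = -3 + (3 + Z) = Z)
h = 0 (h = (-1 + 6)*0 = 5*0 = 0)
N(S) = S*(6 + S) (N(S) = (S + 0)*(S + 6) = S*(6 + S))
10*(N(-5) - 40) = 10*(-5*(6 - 5) - 40) = 10*(-5*1 - 40) = 10*(-5 - 40) = 10*(-45) = -450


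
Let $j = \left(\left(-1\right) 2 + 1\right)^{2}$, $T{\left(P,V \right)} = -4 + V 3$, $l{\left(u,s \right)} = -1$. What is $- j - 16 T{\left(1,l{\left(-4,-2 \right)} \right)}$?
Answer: $111$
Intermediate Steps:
$T{\left(P,V \right)} = -4 + 3 V$
$j = 1$ ($j = \left(-2 + 1\right)^{2} = \left(-1\right)^{2} = 1$)
$- j - 16 T{\left(1,l{\left(-4,-2 \right)} \right)} = \left(-1\right) 1 - 16 \left(-4 + 3 \left(-1\right)\right) = -1 - 16 \left(-4 - 3\right) = -1 - -112 = -1 + 112 = 111$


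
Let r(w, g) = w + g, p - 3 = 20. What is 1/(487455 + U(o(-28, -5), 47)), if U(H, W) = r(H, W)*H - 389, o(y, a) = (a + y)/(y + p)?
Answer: 25/12185494 ≈ 2.0516e-6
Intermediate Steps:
p = 23 (p = 3 + 20 = 23)
r(w, g) = g + w
o(y, a) = (a + y)/(23 + y) (o(y, a) = (a + y)/(y + 23) = (a + y)/(23 + y))
U(H, W) = -389 + H*(H + W) (U(H, W) = (W + H)*H - 389 = (H + W)*H - 389 = H*(H + W) - 389 = -389 + H*(H + W))
1/(487455 + U(o(-28, -5), 47)) = 1/(487455 + (-389 + ((-5 - 28)/(23 - 28))*((-5 - 28)/(23 - 28) + 47))) = 1/(487455 + (-389 + (-33/(-5))*(-33/(-5) + 47))) = 1/(487455 + (-389 + (-⅕*(-33))*(-⅕*(-33) + 47))) = 1/(487455 + (-389 + 33*(33/5 + 47)/5)) = 1/(487455 + (-389 + (33/5)*(268/5))) = 1/(487455 + (-389 + 8844/25)) = 1/(487455 - 881/25) = 1/(12185494/25) = 25/12185494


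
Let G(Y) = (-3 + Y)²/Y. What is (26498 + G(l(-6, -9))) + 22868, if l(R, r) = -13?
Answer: 641502/13 ≈ 49346.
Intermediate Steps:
G(Y) = (-3 + Y)²/Y
(26498 + G(l(-6, -9))) + 22868 = (26498 + (-3 - 13)²/(-13)) + 22868 = (26498 - 1/13*(-16)²) + 22868 = (26498 - 1/13*256) + 22868 = (26498 - 256/13) + 22868 = 344218/13 + 22868 = 641502/13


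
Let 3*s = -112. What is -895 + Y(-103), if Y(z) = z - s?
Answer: -2882/3 ≈ -960.67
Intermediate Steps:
s = -112/3 (s = (1/3)*(-112) = -112/3 ≈ -37.333)
Y(z) = 112/3 + z (Y(z) = z - 1*(-112/3) = z + 112/3 = 112/3 + z)
-895 + Y(-103) = -895 + (112/3 - 103) = -895 - 197/3 = -2882/3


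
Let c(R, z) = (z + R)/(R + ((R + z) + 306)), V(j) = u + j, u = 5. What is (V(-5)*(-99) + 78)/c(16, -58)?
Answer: -520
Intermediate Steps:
V(j) = 5 + j
c(R, z) = (R + z)/(306 + z + 2*R) (c(R, z) = (R + z)/(R + (306 + R + z)) = (R + z)/(306 + z + 2*R))
(V(-5)*(-99) + 78)/c(16, -58) = ((5 - 5)*(-99) + 78)/(((16 - 58)/(306 - 58 + 2*16))) = (0*(-99) + 78)/((-42/(306 - 58 + 32))) = (0 + 78)/((-42/280)) = 78/(((1/280)*(-42))) = 78/(-3/20) = 78*(-20/3) = -520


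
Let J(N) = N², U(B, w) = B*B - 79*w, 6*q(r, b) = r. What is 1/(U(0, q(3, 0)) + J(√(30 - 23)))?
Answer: -2/65 ≈ -0.030769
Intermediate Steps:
q(r, b) = r/6
U(B, w) = B² - 79*w
1/(U(0, q(3, 0)) + J(√(30 - 23))) = 1/((0² - 79*3/6) + (√(30 - 23))²) = 1/((0 - 79*½) + (√7)²) = 1/((0 - 79/2) + 7) = 1/(-79/2 + 7) = 1/(-65/2) = -2/65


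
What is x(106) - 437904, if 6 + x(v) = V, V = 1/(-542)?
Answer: -237347221/542 ≈ -4.3791e+5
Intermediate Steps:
V = -1/542 ≈ -0.0018450
x(v) = -3253/542 (x(v) = -6 - 1/542 = -3253/542)
x(106) - 437904 = -3253/542 - 437904 = -237347221/542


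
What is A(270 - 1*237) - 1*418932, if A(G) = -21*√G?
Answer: -418932 - 21*√33 ≈ -4.1905e+5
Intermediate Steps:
A(270 - 1*237) - 1*418932 = -21*√(270 - 1*237) - 1*418932 = -21*√(270 - 237) - 418932 = -21*√33 - 418932 = -418932 - 21*√33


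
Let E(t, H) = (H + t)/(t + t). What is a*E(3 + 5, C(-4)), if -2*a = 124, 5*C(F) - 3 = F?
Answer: -1209/40 ≈ -30.225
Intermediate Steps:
C(F) = 3/5 + F/5
E(t, H) = (H + t)/(2*t) (E(t, H) = (H + t)/((2*t)) = (H + t)*(1/(2*t)) = (H + t)/(2*t))
a = -62 (a = -1/2*124 = -62)
a*E(3 + 5, C(-4)) = -31*((3/5 + (1/5)*(-4)) + (3 + 5))/(3 + 5) = -31*((3/5 - 4/5) + 8)/8 = -31*(-1/5 + 8)/8 = -31*39/(8*5) = -62*39/80 = -1209/40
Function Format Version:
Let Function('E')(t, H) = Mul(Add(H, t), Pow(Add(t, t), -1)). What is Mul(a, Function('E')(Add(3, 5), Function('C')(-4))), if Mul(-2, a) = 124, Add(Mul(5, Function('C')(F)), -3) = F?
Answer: Rational(-1209, 40) ≈ -30.225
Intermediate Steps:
Function('C')(F) = Add(Rational(3, 5), Mul(Rational(1, 5), F))
Function('E')(t, H) = Mul(Rational(1, 2), Pow(t, -1), Add(H, t)) (Function('E')(t, H) = Mul(Add(H, t), Pow(Mul(2, t), -1)) = Mul(Add(H, t), Mul(Rational(1, 2), Pow(t, -1))) = Mul(Rational(1, 2), Pow(t, -1), Add(H, t)))
a = -62 (a = Mul(Rational(-1, 2), 124) = -62)
Mul(a, Function('E')(Add(3, 5), Function('C')(-4))) = Mul(-62, Mul(Rational(1, 2), Pow(Add(3, 5), -1), Add(Add(Rational(3, 5), Mul(Rational(1, 5), -4)), Add(3, 5)))) = Mul(-62, Mul(Rational(1, 2), Pow(8, -1), Add(Add(Rational(3, 5), Rational(-4, 5)), 8))) = Mul(-62, Mul(Rational(1, 2), Rational(1, 8), Add(Rational(-1, 5), 8))) = Mul(-62, Mul(Rational(1, 2), Rational(1, 8), Rational(39, 5))) = Mul(-62, Rational(39, 80)) = Rational(-1209, 40)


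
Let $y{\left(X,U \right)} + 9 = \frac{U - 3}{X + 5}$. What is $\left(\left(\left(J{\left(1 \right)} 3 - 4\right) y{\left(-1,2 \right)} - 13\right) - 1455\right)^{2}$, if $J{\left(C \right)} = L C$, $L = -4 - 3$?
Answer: $\frac{24472809}{16} \approx 1.5296 \cdot 10^{6}$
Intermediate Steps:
$L = -7$ ($L = -4 - 3 = -7$)
$J{\left(C \right)} = - 7 C$
$y{\left(X,U \right)} = -9 + \frac{-3 + U}{5 + X}$ ($y{\left(X,U \right)} = -9 + \frac{U - 3}{X + 5} = -9 + \frac{-3 + U}{5 + X}$)
$\left(\left(\left(J{\left(1 \right)} 3 - 4\right) y{\left(-1,2 \right)} - 13\right) - 1455\right)^{2} = \left(\left(\left(\left(-7\right) 1 \cdot 3 - 4\right) \frac{-48 + 2 - -9}{5 - 1} - 13\right) - 1455\right)^{2} = \left(\left(\left(\left(-7\right) 3 - 4\right) \frac{-48 + 2 + 9}{4} - 13\right) - 1455\right)^{2} = \left(\left(\left(-21 - 4\right) \frac{1}{4} \left(-37\right) - 13\right) - 1455\right)^{2} = \left(\left(\left(-25\right) \left(- \frac{37}{4}\right) - 13\right) - 1455\right)^{2} = \left(\left(\frac{925}{4} - 13\right) - 1455\right)^{2} = \left(\frac{873}{4} - 1455\right)^{2} = \left(- \frac{4947}{4}\right)^{2} = \frac{24472809}{16}$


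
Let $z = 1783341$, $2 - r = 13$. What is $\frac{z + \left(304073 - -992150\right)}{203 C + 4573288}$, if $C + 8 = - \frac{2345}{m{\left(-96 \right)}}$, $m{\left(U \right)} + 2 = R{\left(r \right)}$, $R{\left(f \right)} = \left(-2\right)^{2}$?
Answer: $\frac{6159128}{8667293} \approx 0.71062$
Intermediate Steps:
$r = -11$ ($r = 2 - 13 = -11$)
$R{\left(f \right)} = 4$
$m{\left(U \right)} = 2$ ($m{\left(U \right)} = -2 + 4 = 2$)
$C = - \frac{2361}{2}$ ($C = -8 - \frac{2345}{2} = - \frac{2361}{2} \approx -1180.5$)
$\frac{z + \left(304073 - -992150\right)}{203 C + 4573288} = \frac{1783341 + \left(304073 - -992150\right)}{203 \left(- \frac{2361}{2}\right) + 4573288} = \frac{1783341 + \left(304073 + 992150\right)}{- \frac{479283}{2} + 4573288} = \frac{1783341 + 1296223}{\frac{8667293}{2}} = 3079564 \cdot \frac{2}{8667293} = \frac{6159128}{8667293}$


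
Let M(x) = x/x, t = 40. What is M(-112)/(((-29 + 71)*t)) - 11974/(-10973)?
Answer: 20127293/18434640 ≈ 1.0918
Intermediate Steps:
M(x) = 1
M(-112)/(((-29 + 71)*t)) - 11974/(-10973) = 1/((-29 + 71)*40) - 11974/(-10973) = 1/(42*40) - 11974*(-1/10973) = 1/1680 + 11974/10973 = 20127293/18434640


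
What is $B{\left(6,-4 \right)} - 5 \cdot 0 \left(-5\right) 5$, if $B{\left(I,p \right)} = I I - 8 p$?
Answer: $0$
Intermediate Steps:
$B{\left(I,p \right)} = I^{2} - 8 p$
$B{\left(6,-4 \right)} - 5 \cdot 0 \left(-5\right) 5 = \left(6^{2} - -32\right) - 5 \cdot 0 \left(-5\right) 5 = \left(36 + 32\right) \left(-5\right) 0 \cdot 5 = 68 \cdot 0 \cdot 5 = 68 \cdot 0 = 0$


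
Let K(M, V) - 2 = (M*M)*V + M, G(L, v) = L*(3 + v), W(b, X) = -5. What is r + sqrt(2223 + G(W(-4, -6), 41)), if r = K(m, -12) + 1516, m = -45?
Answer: -22827 + sqrt(2003) ≈ -22782.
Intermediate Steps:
K(M, V) = 2 + M + V*M**2 (K(M, V) = 2 + ((M*M)*V + M) = 2 + (M**2*V + M) = 2 + (V*M**2 + M) = 2 + (M + V*M**2) = 2 + M + V*M**2)
r = -22827 (r = (2 - 45 - 12*(-45)**2) + 1516 = (2 - 45 - 12*2025) + 1516 = (2 - 45 - 24300) + 1516 = -24343 + 1516 = -22827)
r + sqrt(2223 + G(W(-4, -6), 41)) = -22827 + sqrt(2223 - 5*(3 + 41)) = -22827 + sqrt(2223 - 5*44) = -22827 + sqrt(2223 - 220) = -22827 + sqrt(2003)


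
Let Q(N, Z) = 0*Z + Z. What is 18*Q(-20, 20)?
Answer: 360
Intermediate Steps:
Q(N, Z) = Z (Q(N, Z) = 0 + Z = Z)
18*Q(-20, 20) = 18*20 = 360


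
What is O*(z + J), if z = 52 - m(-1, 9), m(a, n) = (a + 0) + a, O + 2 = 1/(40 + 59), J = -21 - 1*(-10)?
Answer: -8471/99 ≈ -85.566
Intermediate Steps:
J = -11 (J = -21 + 10 = -11)
O = -197/99 (O = -2 + 1/(40 + 59) = -2 + 1/99 = -197/99 ≈ -1.9899)
m(a, n) = 2*a (m(a, n) = a + a = 2*a)
z = 54 (z = 52 - 2*(-1) = 52 - 1*(-2) = 52 + 2 = 54)
O*(z + J) = -197*(54 - 11)/99 = -197/99*43 = -8471/99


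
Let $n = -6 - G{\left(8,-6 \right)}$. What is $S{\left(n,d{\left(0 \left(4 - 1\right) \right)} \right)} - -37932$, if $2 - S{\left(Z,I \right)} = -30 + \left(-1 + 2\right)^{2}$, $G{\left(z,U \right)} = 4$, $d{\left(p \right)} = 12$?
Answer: $37963$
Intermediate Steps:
$n = -10$ ($n = -6 - 4 = -10$)
$S{\left(Z,I \right)} = 31$ ($S{\left(Z,I \right)} = 2 - \left(-30 + \left(-1 + 2\right)^{2}\right) = 2 - \left(-30 + 1^{2}\right) = 2 - \left(-30 + 1\right) = 2 - -29 = 2 + 29 = 31$)
$S{\left(n,d{\left(0 \left(4 - 1\right) \right)} \right)} - -37932 = 31 - -37932 = 31 + 37932 = 37963$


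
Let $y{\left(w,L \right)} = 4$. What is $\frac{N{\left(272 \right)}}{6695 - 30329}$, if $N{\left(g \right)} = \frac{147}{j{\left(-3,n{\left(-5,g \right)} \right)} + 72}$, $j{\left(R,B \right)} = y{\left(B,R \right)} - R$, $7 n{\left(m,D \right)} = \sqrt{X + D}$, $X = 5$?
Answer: $- \frac{49}{622362} \approx -7.8732 \cdot 10^{-5}$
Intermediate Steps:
$n{\left(m,D \right)} = \frac{\sqrt{5 + D}}{7}$
$j{\left(R,B \right)} = 4 - R$
$N{\left(g \right)} = \frac{147}{79}$ ($N{\left(g \right)} = \frac{147}{\left(4 - -3\right) + 72} = \frac{147}{\left(4 + 3\right) + 72} = \frac{147}{7 + 72} = \frac{147}{79}$)
$\frac{N{\left(272 \right)}}{6695 - 30329} = \frac{147}{79 \left(6695 - 30329\right)} = \frac{147}{79 \left(-23634\right)} = \frac{147}{79} \left(- \frac{1}{23634}\right) = - \frac{49}{622362}$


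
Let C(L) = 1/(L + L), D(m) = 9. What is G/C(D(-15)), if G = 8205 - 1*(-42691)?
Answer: 916128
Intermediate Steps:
C(L) = 1/(2*L)
G = 50896 (G = 8205 + 42691 = 50896)
G/C(D(-15)) = 50896/(((½)/9)) = 50896/(((½)*(⅑))) = 50896/(1/18) = 50896*18 = 916128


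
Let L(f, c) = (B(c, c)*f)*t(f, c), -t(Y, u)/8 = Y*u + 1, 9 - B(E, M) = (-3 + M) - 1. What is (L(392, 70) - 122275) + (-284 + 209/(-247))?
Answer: 63765143938/13 ≈ 4.9050e+9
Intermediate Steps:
B(E, M) = 13 - M (B(E, M) = 9 - ((-3 + M) - 1) = 9 - (-4 + M) = 9 + (4 - M) = 13 - M)
t(Y, u) = -8 - 8*Y*u (t(Y, u) = -8*(Y*u + 1) = -8*(1 + Y*u) = -8 - 8*Y*u)
L(f, c) = f*(-8 - 8*c*f)*(13 - c) (L(f, c) = ((13 - c)*f)*(-8 - 8*f*c) = (f*(13 - c))*(-8 - 8*c*f) = f*(-8 - 8*c*f)*(13 - c))
(L(392, 70) - 122275) + (-284 + 209/(-247)) = (8*392*(1 + 70*392)*(-13 + 70) - 122275) + (-284 + 209/(-247)) = (8*392*(1 + 27440)*57 - 122275) + (-284 + 209*(-1/247)) = (8*392*27441*57 - 122275) + (-284 - 11/13) = (4905133632 - 122275) - 3703/13 = 4905011357 - 3703/13 = 63765143938/13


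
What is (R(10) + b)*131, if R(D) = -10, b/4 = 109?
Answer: 55806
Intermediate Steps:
b = 436 (b = 4*109 = 436)
(R(10) + b)*131 = (-10 + 436)*131 = 426*131 = 55806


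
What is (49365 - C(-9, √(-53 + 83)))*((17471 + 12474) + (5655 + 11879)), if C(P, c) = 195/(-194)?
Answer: 454706620395/194 ≈ 2.3438e+9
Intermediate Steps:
C(P, c) = -195/194 (C(P, c) = 195*(-1/194) = -195/194)
(49365 - C(-9, √(-53 + 83)))*((17471 + 12474) + (5655 + 11879)) = (49365 - 1*(-195/194))*((17471 + 12474) + (5655 + 11879)) = (49365 + 195/194)*(29945 + 17534) = (9577005/194)*47479 = 454706620395/194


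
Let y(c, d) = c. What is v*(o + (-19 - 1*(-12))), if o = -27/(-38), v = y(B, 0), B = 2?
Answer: -239/19 ≈ -12.579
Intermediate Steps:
v = 2
o = 27/38 (o = -27*(-1/38) = 27/38 ≈ 0.71053)
v*(o + (-19 - 1*(-12))) = 2*(27/38 + (-19 - 1*(-12))) = 2*(27/38 + (-19 + 12)) = 2*(27/38 - 7) = 2*(-239/38) = -239/19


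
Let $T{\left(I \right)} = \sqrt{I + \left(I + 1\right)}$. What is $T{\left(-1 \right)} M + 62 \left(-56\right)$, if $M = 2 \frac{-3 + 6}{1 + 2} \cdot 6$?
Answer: $-3472 + 12 i \approx -3472.0 + 12.0 i$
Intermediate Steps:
$T{\left(I \right)} = \sqrt{1 + 2 I}$ ($T{\left(I \right)} = \sqrt{I + \left(1 + I\right)} = \sqrt{1 + 2 I}$)
$M = 12$ ($M = 2 \cdot \frac{3}{3} \cdot 6 = 2 \cdot 3 \cdot \frac{1}{3} \cdot 6 = 2 \cdot 1 \cdot 6 = 2 \cdot 6 = 12$)
$T{\left(-1 \right)} M + 62 \left(-56\right) = \sqrt{1 + 2 \left(-1\right)} 12 + 62 \left(-56\right) = \sqrt{1 - 2} \cdot 12 - 3472 = \sqrt{-1} \cdot 12 - 3472 = i 12 - 3472 = 12 i - 3472 = -3472 + 12 i$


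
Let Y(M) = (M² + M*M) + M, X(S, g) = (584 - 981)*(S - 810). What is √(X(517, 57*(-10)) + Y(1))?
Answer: 2*√29081 ≈ 341.06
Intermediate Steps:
X(S, g) = 321570 - 397*S (X(S, g) = -397*(-810 + S) = 321570 - 397*S)
Y(M) = M + 2*M² (Y(M) = (M² + M²) + M = 2*M² + M = M + 2*M²)
√(X(517, 57*(-10)) + Y(1)) = √((321570 - 397*517) + 1*(1 + 2*1)) = √((321570 - 205249) + 1*(1 + 2)) = √(116321 + 1*3) = √(116321 + 3) = √116324 = 2*√29081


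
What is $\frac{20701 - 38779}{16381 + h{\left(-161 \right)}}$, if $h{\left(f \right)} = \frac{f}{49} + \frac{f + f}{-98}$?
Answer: $- \frac{18078}{16381} \approx -1.1036$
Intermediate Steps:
$h{\left(f \right)} = 0$ ($h{\left(f \right)} = f \frac{1}{49} + 2 f \left(- \frac{1}{98}\right) = \frac{f}{49} - \frac{f}{49} = 0$)
$\frac{20701 - 38779}{16381 + h{\left(-161 \right)}} = \frac{20701 - 38779}{16381 + 0} = - \frac{18078}{16381}$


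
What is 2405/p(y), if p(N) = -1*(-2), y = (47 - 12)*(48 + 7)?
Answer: 2405/2 ≈ 1202.5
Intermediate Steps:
y = 1925 (y = 35*55 = 1925)
p(N) = 2
2405/p(y) = 2405/2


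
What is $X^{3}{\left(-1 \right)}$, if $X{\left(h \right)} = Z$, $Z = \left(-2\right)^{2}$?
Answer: $64$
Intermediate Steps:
$Z = 4$
$X{\left(h \right)} = 4$
$X^{3}{\left(-1 \right)} = 4^{3} = 64$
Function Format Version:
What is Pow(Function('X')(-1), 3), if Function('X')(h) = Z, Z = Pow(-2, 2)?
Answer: 64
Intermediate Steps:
Z = 4
Function('X')(h) = 4
Pow(Function('X')(-1), 3) = Pow(4, 3) = 64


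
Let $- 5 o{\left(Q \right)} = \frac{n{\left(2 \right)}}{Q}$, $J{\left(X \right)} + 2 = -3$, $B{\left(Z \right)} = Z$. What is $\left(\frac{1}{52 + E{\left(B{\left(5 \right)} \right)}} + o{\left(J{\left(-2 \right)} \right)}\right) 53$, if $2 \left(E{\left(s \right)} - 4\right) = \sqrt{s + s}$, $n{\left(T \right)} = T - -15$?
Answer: $\frac{5794967}{156675} - \frac{53 \sqrt{10}}{6267} \approx 36.96$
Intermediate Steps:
$n{\left(T \right)} = 15 + T$ ($n{\left(T \right)} = T + 15 = 15 + T$)
$J{\left(X \right)} = -5$ ($J{\left(X \right)} = -2 - 3 = -5$)
$E{\left(s \right)} = 4 + \frac{\sqrt{2} \sqrt{s}}{2}$ ($E{\left(s \right)} = 4 + \frac{\sqrt{s + s}}{2} = 4 + \frac{\sqrt{2 s}}{2} = 4 + \frac{\sqrt{2} \sqrt{s}}{2}$)
$o{\left(Q \right)} = - \frac{17}{5 Q}$ ($o{\left(Q \right)} = - \frac{\left(15 + 2\right) \frac{1}{Q}}{5} = - \frac{17 \frac{1}{Q}}{5} = - \frac{17}{5 Q}$)
$\left(\frac{1}{52 + E{\left(B{\left(5 \right)} \right)}} + o{\left(J{\left(-2 \right)} \right)}\right) 53 = \left(\frac{1}{52 + \left(4 + \frac{\sqrt{2} \sqrt{5}}{2}\right)} - \frac{17}{5 \left(-5\right)}\right) 53 = \left(\frac{1}{52 + \left(4 + \frac{\sqrt{10}}{2}\right)} - - \frac{17}{25}\right) 53 = \left(\frac{1}{56 + \frac{\sqrt{10}}{2}} + \frac{17}{25}\right) 53 = \left(\frac{17}{25} + \frac{1}{56 + \frac{\sqrt{10}}{2}}\right) 53 = \frac{901}{25} + \frac{53}{56 + \frac{\sqrt{10}}{2}}$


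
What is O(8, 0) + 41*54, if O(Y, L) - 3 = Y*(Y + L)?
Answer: 2281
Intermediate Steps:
O(Y, L) = 3 + Y*(L + Y) (O(Y, L) = 3 + Y*(Y + L) = 3 + Y*(L + Y))
O(8, 0) + 41*54 = (3 + 8² + 0*8) + 41*54 = (3 + 64 + 0) + 2214 = 67 + 2214 = 2281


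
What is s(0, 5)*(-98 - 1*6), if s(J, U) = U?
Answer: -520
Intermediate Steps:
s(0, 5)*(-98 - 1*6) = 5*(-98 - 1*6) = 5*(-98 - 6) = 5*(-104) = -520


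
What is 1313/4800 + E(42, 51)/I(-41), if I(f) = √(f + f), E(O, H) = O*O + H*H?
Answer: 1313/4800 - 4365*I*√82/82 ≈ 0.27354 - 482.03*I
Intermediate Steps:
E(O, H) = H² + O² (E(O, H) = O² + H² = H² + O²)
I(f) = √2*√f (I(f) = √(2*f) = √2*√f)
1313/4800 + E(42, 51)/I(-41) = 1313/4800 + (51² + 42²)/((√2*√(-41))) = 1313*(1/4800) + (2601 + 1764)/((√2*(I*√41))) = 1313/4800 + 4365/((I*√82)) = 1313/4800 + 4365*(-I*√82/82) = 1313/4800 - 4365*I*√82/82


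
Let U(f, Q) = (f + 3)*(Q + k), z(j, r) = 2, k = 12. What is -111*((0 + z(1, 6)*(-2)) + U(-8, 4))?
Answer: 9324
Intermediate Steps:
U(f, Q) = (3 + f)*(12 + Q) (U(f, Q) = (f + 3)*(Q + 12) = (3 + f)*(12 + Q))
-111*((0 + z(1, 6)*(-2)) + U(-8, 4)) = -111*((0 + 2*(-2)) + (36 + 3*4 + 12*(-8) + 4*(-8))) = -111*((0 - 4) + (36 + 12 - 96 - 32)) = -111*(-4 - 80) = -111*(-84) = 9324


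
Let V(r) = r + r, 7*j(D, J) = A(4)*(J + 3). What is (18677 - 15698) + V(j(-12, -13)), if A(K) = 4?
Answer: 20773/7 ≈ 2967.6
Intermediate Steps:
j(D, J) = 12/7 + 4*J/7 (j(D, J) = (4*(J + 3))/7 = (4*(3 + J))/7 = (12 + 4*J)/7 = 12/7 + 4*J/7)
V(r) = 2*r
(18677 - 15698) + V(j(-12, -13)) = (18677 - 15698) + 2*(12/7 + (4/7)*(-13)) = 2979 + 2*(12/7 - 52/7) = 2979 + 2*(-40/7) = 2979 - 80/7 = 20773/7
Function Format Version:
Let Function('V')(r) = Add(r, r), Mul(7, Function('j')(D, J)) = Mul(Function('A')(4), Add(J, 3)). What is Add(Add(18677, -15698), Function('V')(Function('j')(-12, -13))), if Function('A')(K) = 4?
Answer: Rational(20773, 7) ≈ 2967.6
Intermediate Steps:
Function('j')(D, J) = Add(Rational(12, 7), Mul(Rational(4, 7), J)) (Function('j')(D, J) = Mul(Rational(1, 7), Mul(4, Add(J, 3))) = Mul(Rational(1, 7), Mul(4, Add(3, J))) = Mul(Rational(1, 7), Add(12, Mul(4, J))) = Add(Rational(12, 7), Mul(Rational(4, 7), J)))
Function('V')(r) = Mul(2, r)
Add(Add(18677, -15698), Function('V')(Function('j')(-12, -13))) = Add(Add(18677, -15698), Mul(2, Add(Rational(12, 7), Mul(Rational(4, 7), -13)))) = Add(2979, Mul(2, Add(Rational(12, 7), Rational(-52, 7)))) = Add(2979, Mul(2, Rational(-40, 7))) = Add(2979, Rational(-80, 7)) = Rational(20773, 7)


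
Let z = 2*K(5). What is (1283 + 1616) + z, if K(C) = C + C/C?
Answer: 2911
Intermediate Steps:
K(C) = 1 + C (K(C) = C + 1 = 1 + C)
z = 12 (z = 2*(1 + 5) = 2*6 = 12)
(1283 + 1616) + z = (1283 + 1616) + 12 = 2899 + 12 = 2911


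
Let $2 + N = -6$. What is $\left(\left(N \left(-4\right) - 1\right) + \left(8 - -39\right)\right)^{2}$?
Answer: $6084$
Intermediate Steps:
$N = -8$ ($N = -2 - 6 = -8$)
$\left(\left(N \left(-4\right) - 1\right) + \left(8 - -39\right)\right)^{2} = \left(\left(\left(-8\right) \left(-4\right) - 1\right) + \left(8 - -39\right)\right)^{2} = \left(\left(32 - 1\right) + \left(8 + 39\right)\right)^{2} = \left(31 + 47\right)^{2} = 78^{2} = 6084$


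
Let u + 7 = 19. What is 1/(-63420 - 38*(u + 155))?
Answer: -1/69766 ≈ -1.4334e-5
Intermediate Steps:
u = 12 (u = -7 + 19 = 12)
1/(-63420 - 38*(u + 155)) = 1/(-63420 - 38*(12 + 155)) = 1/(-63420 - 38*167) = 1/(-63420 - 6346) = 1/(-69766) = -1/69766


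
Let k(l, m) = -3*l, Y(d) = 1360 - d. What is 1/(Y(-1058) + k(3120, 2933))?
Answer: -1/6942 ≈ -0.00014405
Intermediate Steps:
1/(Y(-1058) + k(3120, 2933)) = 1/((1360 - 1*(-1058)) - 3*3120) = 1/((1360 + 1058) - 9360) = 1/(2418 - 9360) = 1/(-6942) = -1/6942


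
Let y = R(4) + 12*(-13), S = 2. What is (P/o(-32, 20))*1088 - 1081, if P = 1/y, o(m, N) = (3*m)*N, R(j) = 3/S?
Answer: -5010418/4635 ≈ -1081.0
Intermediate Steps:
R(j) = 3/2
y = -309/2 (y = 3/2 + 12*(-13) = 3/2 - 156 = -309/2 ≈ -154.50)
o(m, N) = 3*N*m
P = -2/309 (P = 1/(-309/2) = -2/309 ≈ -0.0064725)
(P/o(-32, 20))*1088 - 1081 = -2/(309*(3*20*(-32)))*1088 - 1081 = -2/309/(-1920)*1088 - 1081 = -2/309*(-1/1920)*1088 - 1081 = (1/296640)*1088 - 1081 = 17/4635 - 1081 = -5010418/4635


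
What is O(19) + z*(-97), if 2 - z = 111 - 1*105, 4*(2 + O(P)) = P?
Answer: 1563/4 ≈ 390.75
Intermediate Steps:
O(P) = -2 + P/4
z = -4 (z = 2 - (111 - 1*105) = 2 - (111 - 105) = 2 - 1*6 = 2 - 6 = -4)
O(19) + z*(-97) = (-2 + (¼)*19) - 4*(-97) = (-2 + 19/4) + 388 = 11/4 + 388 = 1563/4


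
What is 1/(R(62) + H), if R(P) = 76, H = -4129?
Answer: -1/4053 ≈ -0.00024673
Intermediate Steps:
1/(R(62) + H) = 1/(76 - 4129) = 1/(-4053) = -1/4053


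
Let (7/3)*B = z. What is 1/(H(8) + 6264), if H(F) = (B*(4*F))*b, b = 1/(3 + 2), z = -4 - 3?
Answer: 5/31224 ≈ 0.00016013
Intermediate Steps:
z = -7
B = -3 (B = (3/7)*(-7) = -3)
b = ⅕ (b = 1/5 = ⅕ ≈ 0.20000)
H(F) = -12*F/5 (H(F) = -12*F*(⅕) = -12*F/5)
1/(H(8) + 6264) = 1/(-12/5*8 + 6264) = 1/(-96/5 + 6264) = 1/(31224/5) = 5/31224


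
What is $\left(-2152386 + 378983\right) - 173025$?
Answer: $-1946428$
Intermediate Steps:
$\left(-2152386 + 378983\right) - 173025 = -1773403 - 173025 = -1946428$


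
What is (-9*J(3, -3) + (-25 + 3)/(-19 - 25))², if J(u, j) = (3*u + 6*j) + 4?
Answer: 8281/4 ≈ 2070.3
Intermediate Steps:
J(u, j) = 4 + 3*u + 6*j
(-9*J(3, -3) + (-25 + 3)/(-19 - 25))² = (-9*(4 + 3*3 + 6*(-3)) + (-25 + 3)/(-19 - 25))² = (-9*(4 + 9 - 18) - 22/(-44))² = (-9*(-5) - 22*(-1/44))² = (45 + ½)² = (91/2)² = 8281/4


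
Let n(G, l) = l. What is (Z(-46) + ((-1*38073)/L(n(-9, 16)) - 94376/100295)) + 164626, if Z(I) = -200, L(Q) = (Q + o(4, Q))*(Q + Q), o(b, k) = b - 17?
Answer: 526439517563/3209440 ≈ 1.6403e+5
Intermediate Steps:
o(b, k) = -17 + b
L(Q) = 2*Q*(-13 + Q) (L(Q) = (Q + (-17 + 4))*(Q + Q) = (Q - 13)*(2*Q) = (-13 + Q)*(2*Q) = 2*Q*(-13 + Q))
(Z(-46) + ((-1*38073)/L(n(-9, 16)) - 94376/100295)) + 164626 = (-200 + ((-1*38073)/((2*16*(-13 + 16))) - 94376/100295)) + 164626 = (-200 + (-38073/(2*16*3) - 94376*1/100295)) + 164626 = (-200 + (-38073/96 - 94376/100295)) + 164626 = (-200 + (-38073*1/96 - 94376/100295)) + 164626 = (-200 + (-12691/32 - 94376/100295)) + 164626 = (-200 - 1275863877/3209440) + 164626 = -1917751877/3209440 + 164626 = 526439517563/3209440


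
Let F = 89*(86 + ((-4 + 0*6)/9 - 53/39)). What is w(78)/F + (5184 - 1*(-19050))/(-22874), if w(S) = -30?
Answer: -10663590333/10027263943 ≈ -1.0635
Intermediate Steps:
F = 876739/117 (F = 89*(86 + ((-4 + 0)*(⅑) - 53*1/39)) = 89*(86 + (-4*⅑ - 53/39)) = 89*(86 + (-4/9 - 53/39)) = 89*(86 - 211/117) = 89*(9851/117) = 876739/117 ≈ 7493.5)
w(78)/F + (5184 - 1*(-19050))/(-22874) = -30/876739/117 + (5184 - 1*(-19050))/(-22874) = -30*117/876739 + (5184 + 19050)*(-1/22874) = -3510/876739 + 24234*(-1/22874) = -3510/876739 - 12117/11437 = -10663590333/10027263943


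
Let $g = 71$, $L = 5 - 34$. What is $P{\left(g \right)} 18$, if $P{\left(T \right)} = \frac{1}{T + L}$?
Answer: $\frac{3}{7} \approx 0.42857$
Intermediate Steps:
$L = -29$ ($L = 5 - 34 = -29$)
$P{\left(T \right)} = \frac{1}{-29 + T}$ ($P{\left(T \right)} = \frac{1}{T - 29} = \frac{1}{-29 + T}$)
$P{\left(g \right)} 18 = \frac{1}{-29 + 71} \cdot 18 = \frac{1}{42} \cdot 18 = \frac{3}{7}$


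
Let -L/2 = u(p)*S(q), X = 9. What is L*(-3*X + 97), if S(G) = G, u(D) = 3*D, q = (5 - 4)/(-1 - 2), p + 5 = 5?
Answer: 0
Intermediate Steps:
p = 0 (p = -5 + 5 = 0)
q = -1/3 (q = 1/(-3) = 1*(-1/3) = -1/3 ≈ -0.33333)
L = 0 (L = -2*3*0*(-1)/3 = -0*(-1)/3 = -2*0 = 0)
L*(-3*X + 97) = 0*(-3*9 + 97) = 0*(-27 + 97) = 0*70 = 0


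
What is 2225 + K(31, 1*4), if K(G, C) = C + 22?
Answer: 2251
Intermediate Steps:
K(G, C) = 22 + C
2225 + K(31, 1*4) = 2225 + (22 + 1*4) = 2225 + (22 + 4) = 2225 + 26 = 2251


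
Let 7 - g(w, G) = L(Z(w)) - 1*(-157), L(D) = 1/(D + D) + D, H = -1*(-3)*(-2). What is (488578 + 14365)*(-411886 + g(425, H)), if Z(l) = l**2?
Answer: -107679485853436693/361250 ≈ -2.9807e+11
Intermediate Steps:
H = -6 (H = 3*(-2) = -6)
L(D) = D + 1/(2*D) (L(D) = 1/(2*D) + D = D + 1/(2*D))
g(w, G) = -150 - w**2 - 1/(2*w**2) (g(w, G) = 7 - ((w**2 + 1/(2*(w**2))) - 1*(-157)) = 7 - ((w**2 + 1/(2*w**2)) + 157) = 7 - (157 + w**2 + 1/(2*w**2)) = 7 + (-157 - w**2 - 1/(2*w**2)) = -150 - w**2 - 1/(2*w**2))
(488578 + 14365)*(-411886 + g(425, H)) = (488578 + 14365)*(-411886 + (-150 - 1*425**2 - 1/2/425**2)) = 502943*(-411886 + (-150 - 1*180625 - 1/2*1/180625)) = 502943*(-411886 + (-150 - 180625 - 1/361250)) = 502943*(-411886 - 65304968751/361250) = 502943*(-214098786251/361250) = -107679485853436693/361250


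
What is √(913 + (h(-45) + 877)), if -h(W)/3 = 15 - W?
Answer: √1610 ≈ 40.125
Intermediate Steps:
h(W) = -45 + 3*W (h(W) = -3*(15 - W) = -45 + 3*W)
√(913 + (h(-45) + 877)) = √(913 + ((-45 + 3*(-45)) + 877)) = √(913 + ((-45 - 135) + 877)) = √(913 + (-180 + 877)) = √(913 + 697) = √1610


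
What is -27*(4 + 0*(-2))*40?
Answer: -4320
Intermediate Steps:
-27*(4 + 0*(-2))*40 = -27*(4 + 0)*40 = -27*4*40 = -108*40 = -4320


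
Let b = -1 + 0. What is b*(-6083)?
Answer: 6083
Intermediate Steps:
b = -1
b*(-6083) = -1*(-6083) = 6083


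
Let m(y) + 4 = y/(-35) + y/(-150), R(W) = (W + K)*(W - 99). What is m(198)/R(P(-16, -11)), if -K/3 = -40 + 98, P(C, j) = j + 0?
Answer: -1921/3561250 ≈ -0.00053942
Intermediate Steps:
P(C, j) = j
K = -174 (K = -3*(-40 + 98) = -3*58 = -174)
R(W) = (-174 + W)*(-99 + W) (R(W) = (W - 174)*(W - 99) = (-174 + W)*(-99 + W))
m(y) = -4 - 37*y/1050 (m(y) = -4 + (y/(-35) + y/(-150)) = -4 + (y*(-1/35) + y*(-1/150)) = -4 + (-y/35 - y/150) = -4 - 37*y/1050)
m(198)/R(P(-16, -11)) = (-4 - 37/1050*198)/(17226 + (-11)² - 273*(-11)) = (-4 - 1221/175)/(17226 + 121 + 3003) = -1921/175/20350 = -1921/175*1/20350 = -1921/3561250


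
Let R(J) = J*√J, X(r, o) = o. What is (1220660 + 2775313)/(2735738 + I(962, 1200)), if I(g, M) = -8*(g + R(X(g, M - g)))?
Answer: 1816863695811/1240225058726 + 634027716*√238/620112529363 ≈ 1.4807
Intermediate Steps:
R(J) = J^(3/2)
I(g, M) = -8*g - 8*(M - g)^(3/2) (I(g, M) = -8*(g + (M - g)^(3/2)) = -8*g - 8*(M - g)^(3/2))
(1220660 + 2775313)/(2735738 + I(962, 1200)) = (1220660 + 2775313)/(2735738 + (-8*962 - 8*(1200 - 1*962)^(3/2))) = 3995973/(2735738 + (-7696 - 8*(1200 - 962)^(3/2))) = 3995973/(2735738 + (-7696 - 1904*√238)) = 3995973/(2728042 - 1904*√238)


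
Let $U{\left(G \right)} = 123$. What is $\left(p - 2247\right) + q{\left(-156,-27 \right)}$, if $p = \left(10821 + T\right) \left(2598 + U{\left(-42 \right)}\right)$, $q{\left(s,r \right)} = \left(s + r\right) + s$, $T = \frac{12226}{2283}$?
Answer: $\frac{22415960137}{761} \approx 2.9456 \cdot 10^{7}$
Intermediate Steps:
$T = \frac{12226}{2283}$ ($T = 12226 \cdot \frac{1}{2283} = \frac{12226}{2283} \approx 5.3552$)
$q{\left(s,r \right)} = r + 2 s$ ($q{\left(s,r \right)} = \left(r + s\right) + s = r + 2 s$)
$p = \frac{22417928083}{761}$ ($p = \left(10821 + \frac{12226}{2283}\right) \left(2598 + 123\right) = \frac{24716569}{2283} \cdot 2721 = \frac{22417928083}{761} \approx 2.9458 \cdot 10^{7}$)
$\left(p - 2247\right) + q{\left(-156,-27 \right)} = \left(\frac{22417928083}{761} - 2247\right) + \left(-27 + 2 \left(-156\right)\right) = \frac{22416218116}{761} - 339 = \frac{22415960137}{761}$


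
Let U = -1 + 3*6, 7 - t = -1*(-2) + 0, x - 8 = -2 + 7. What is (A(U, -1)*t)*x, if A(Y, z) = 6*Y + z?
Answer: 6565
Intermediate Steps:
x = 13 (x = 8 + (-2 + 7) = 8 + 5 = 13)
t = 5 (t = 7 - (-1*(-2) + 0) = 7 - (2 + 0) = 7 - 1*2 = 7 - 2 = 5)
U = 17 (U = -1 + 18 = 17)
A(Y, z) = z + 6*Y
(A(U, -1)*t)*x = ((-1 + 6*17)*5)*13 = ((-1 + 102)*5)*13 = (101*5)*13 = 505*13 = 6565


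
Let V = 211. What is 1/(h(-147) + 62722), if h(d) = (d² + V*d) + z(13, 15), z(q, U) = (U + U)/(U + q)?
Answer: 14/746411 ≈ 1.8756e-5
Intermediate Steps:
z(q, U) = 2*U/(U + q) (z(q, U) = (2*U)/(U + q) = 2*U/(U + q))
h(d) = 15/14 + d² + 211*d (h(d) = (d² + 211*d) + 2*15/(15 + 13) = (d² + 211*d) + 2*15/28 = (d² + 211*d) + 2*15*(1/28) = (d² + 211*d) + 15/14 = 15/14 + d² + 211*d)
1/(h(-147) + 62722) = 1/((15/14 + (-147)² + 211*(-147)) + 62722) = 1/((15/14 + 21609 - 31017) + 62722) = 1/(-131697/14 + 62722) = 1/(746411/14) = 14/746411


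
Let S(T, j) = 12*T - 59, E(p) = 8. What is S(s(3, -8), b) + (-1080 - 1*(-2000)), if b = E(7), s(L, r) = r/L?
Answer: 829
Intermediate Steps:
b = 8
S(T, j) = -59 + 12*T
S(s(3, -8), b) + (-1080 - 1*(-2000)) = (-59 + 12*(-8/3)) + (-1080 - 1*(-2000)) = (-59 + 12*(-8*⅓)) + (-1080 + 2000) = (-59 + 12*(-8/3)) + 920 = (-59 - 32) + 920 = -91 + 920 = 829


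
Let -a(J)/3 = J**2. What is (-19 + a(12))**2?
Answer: 203401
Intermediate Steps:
a(J) = -3*J**2
(-19 + a(12))**2 = (-19 - 3*12**2)**2 = (-19 - 3*144)**2 = (-19 - 432)**2 = (-451)**2 = 203401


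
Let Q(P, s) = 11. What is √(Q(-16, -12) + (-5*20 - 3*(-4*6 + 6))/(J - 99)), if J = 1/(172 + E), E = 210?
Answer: √16395900703/37817 ≈ 3.3859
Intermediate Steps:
J = 1/382 (J = 1/(172 + 210) = 1/382 ≈ 0.0026178)
√(Q(-16, -12) + (-5*20 - 3*(-4*6 + 6))/(J - 99)) = √(11 + (-5*20 - 3*(-4*6 + 6))/(1/382 - 99)) = √(11 + (-100 - 3*(-24 + 6))/(-37817/382)) = √(11 + (-100 - 3*(-18))*(-382/37817)) = √(11 + (-100 + 54)*(-382/37817)) = √(11 - 46*(-382/37817)) = √(11 + 17572/37817) = √(433559/37817) = √16395900703/37817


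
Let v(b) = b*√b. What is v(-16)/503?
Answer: -64*I/503 ≈ -0.12724*I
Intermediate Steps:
v(b) = b^(3/2)
v(-16)/503 = (-16)^(3/2)/503 = -64*I*(1/503) = -64*I/503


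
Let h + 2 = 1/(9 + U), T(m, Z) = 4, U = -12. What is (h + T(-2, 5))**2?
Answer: 25/9 ≈ 2.7778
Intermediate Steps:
h = -7/3 (h = -2 + 1/(9 - 12) = -2 + 1/(-3) = -2 - 1/3 = -7/3 ≈ -2.3333)
(h + T(-2, 5))**2 = (-7/3 + 4)**2 = (5/3)**2 = 25/9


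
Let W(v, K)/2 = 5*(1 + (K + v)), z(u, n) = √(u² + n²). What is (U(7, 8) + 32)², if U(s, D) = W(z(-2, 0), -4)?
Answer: 484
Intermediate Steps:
z(u, n) = √(n² + u²)
W(v, K) = 10 + 10*K + 10*v (W(v, K) = 2*(5*(1 + (K + v))) = 2*(5*(1 + K + v)) = 2*(5 + 5*K + 5*v) = 10 + 10*K + 10*v)
U(s, D) = -10 (U(s, D) = 10 + 10*(-4) + 10*√(0² + (-2)²) = 10 - 40 + 10*√(0 + 4) = 10 - 40 + 10*√4 = 10 - 40 + 10*2 = 10 - 40 + 20 = -10)
(U(7, 8) + 32)² = (-10 + 32)² = 22² = 484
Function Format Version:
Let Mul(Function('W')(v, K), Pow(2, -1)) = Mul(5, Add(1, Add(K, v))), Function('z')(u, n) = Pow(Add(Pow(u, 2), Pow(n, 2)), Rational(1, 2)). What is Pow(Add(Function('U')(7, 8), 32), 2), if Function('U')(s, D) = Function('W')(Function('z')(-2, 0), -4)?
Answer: 484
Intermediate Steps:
Function('z')(u, n) = Pow(Add(Pow(n, 2), Pow(u, 2)), Rational(1, 2))
Function('W')(v, K) = Add(10, Mul(10, K), Mul(10, v)) (Function('W')(v, K) = Mul(2, Mul(5, Add(1, Add(K, v)))) = Mul(2, Mul(5, Add(1, K, v))) = Mul(2, Add(5, Mul(5, K), Mul(5, v))) = Add(10, Mul(10, K), Mul(10, v)))
Function('U')(s, D) = -10 (Function('U')(s, D) = Add(10, Mul(10, -4), Mul(10, Pow(Add(Pow(0, 2), Pow(-2, 2)), Rational(1, 2)))) = Add(10, -40, Mul(10, Pow(Add(0, 4), Rational(1, 2)))) = Add(10, -40, Mul(10, Pow(4, Rational(1, 2)))) = Add(10, -40, Mul(10, 2)) = Add(10, -40, 20) = -10)
Pow(Add(Function('U')(7, 8), 32), 2) = Pow(Add(-10, 32), 2) = Pow(22, 2) = 484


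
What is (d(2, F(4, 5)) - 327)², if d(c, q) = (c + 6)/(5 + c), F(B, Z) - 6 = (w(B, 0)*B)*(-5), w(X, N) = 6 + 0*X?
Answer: 5202961/49 ≈ 1.0618e+5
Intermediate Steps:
w(X, N) = 6 (w(X, N) = 6 + 0 = 6)
F(B, Z) = 6 - 30*B (F(B, Z) = 6 + (6*B)*(-5) = 6 - 30*B)
d(c, q) = (6 + c)/(5 + c)
(d(2, F(4, 5)) - 327)² = ((6 + 2)/(5 + 2) - 327)² = (8/7 - 327)² = (-2281/7)² = 5202961/49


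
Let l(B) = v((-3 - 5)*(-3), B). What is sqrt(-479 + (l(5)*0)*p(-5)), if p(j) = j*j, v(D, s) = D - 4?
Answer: I*sqrt(479) ≈ 21.886*I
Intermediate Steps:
v(D, s) = -4 + D
l(B) = 20 (l(B) = -4 + (-3 - 5)*(-3) = -4 - 8*(-3) = -4 + 24 = 20)
p(j) = j**2
sqrt(-479 + (l(5)*0)*p(-5)) = sqrt(-479 + (20*0)*(-5)**2) = sqrt(-479 + 0*25) = sqrt(-479 + 0) = sqrt(-479) = I*sqrt(479)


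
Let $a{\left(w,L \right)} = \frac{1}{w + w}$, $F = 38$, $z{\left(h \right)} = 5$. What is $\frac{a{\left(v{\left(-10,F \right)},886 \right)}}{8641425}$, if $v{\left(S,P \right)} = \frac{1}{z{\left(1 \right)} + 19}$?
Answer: $\frac{4}{2880475} \approx 1.3887 \cdot 10^{-6}$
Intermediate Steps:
$v{\left(S,P \right)} = \frac{1}{24}$ ($v{\left(S,P \right)} = \frac{1}{5 + 19} = \frac{1}{24}$)
$a{\left(w,L \right)} = \frac{1}{2 w}$
$\frac{a{\left(v{\left(-10,F \right)},886 \right)}}{8641425} = \frac{\frac{1}{2} \frac{1}{\frac{1}{24}}}{8641425} = \frac{1}{2} \cdot 24 \cdot \frac{1}{8641425} = 12 \cdot \frac{1}{8641425} = \frac{4}{2880475}$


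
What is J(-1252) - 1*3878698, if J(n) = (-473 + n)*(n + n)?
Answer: 440702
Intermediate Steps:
J(n) = 2*n*(-473 + n) (J(n) = (-473 + n)*(2*n) = 2*n*(-473 + n))
J(-1252) - 1*3878698 = 2*(-1252)*(-473 - 1252) - 1*3878698 = 2*(-1252)*(-1725) - 3878698 = 4319400 - 3878698 = 440702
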